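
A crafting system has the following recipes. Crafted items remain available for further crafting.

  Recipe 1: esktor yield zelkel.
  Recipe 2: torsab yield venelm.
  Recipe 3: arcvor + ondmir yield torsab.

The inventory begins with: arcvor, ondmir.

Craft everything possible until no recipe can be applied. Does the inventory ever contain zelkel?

zelkel would need esktor (Recipe 1), but esktor is never obtained.

No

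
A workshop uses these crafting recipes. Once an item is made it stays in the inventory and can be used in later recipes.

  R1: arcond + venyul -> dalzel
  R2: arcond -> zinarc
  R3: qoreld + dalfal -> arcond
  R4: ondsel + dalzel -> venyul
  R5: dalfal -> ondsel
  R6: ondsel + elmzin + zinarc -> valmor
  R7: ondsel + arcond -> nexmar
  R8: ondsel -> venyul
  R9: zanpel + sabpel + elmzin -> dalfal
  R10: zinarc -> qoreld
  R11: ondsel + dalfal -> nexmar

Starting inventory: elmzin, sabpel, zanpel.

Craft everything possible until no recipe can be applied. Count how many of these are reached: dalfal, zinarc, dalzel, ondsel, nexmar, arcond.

Using R9, zanpel, sabpel, and elmzin make dalfal.
dalfal -> ondsel (R5).
Using R11, ondsel and dalfal make nexmar.
dalfal: reached.
zinarc would need arcond (R2), but arcond is never obtained.
dalzel would need arcond and venyul (R1), but arcond is never obtained.
ondsel: reached.
nexmar: reached.
arcond would need qoreld and dalfal (R3), but qoreld is never obtained.
Reached: dalfal, ondsel, and nexmar — 3 of the 6.

3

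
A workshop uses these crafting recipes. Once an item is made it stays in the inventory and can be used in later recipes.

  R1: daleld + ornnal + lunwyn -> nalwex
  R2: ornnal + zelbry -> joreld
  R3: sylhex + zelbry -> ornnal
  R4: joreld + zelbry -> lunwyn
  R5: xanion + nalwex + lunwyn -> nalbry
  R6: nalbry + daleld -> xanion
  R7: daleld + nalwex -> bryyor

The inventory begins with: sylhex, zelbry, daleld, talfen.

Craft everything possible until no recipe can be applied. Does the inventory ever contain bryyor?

Using R3, sylhex and zelbry make ornnal.
ornnal + zelbry -> joreld (R2).
joreld + zelbry -> lunwyn (R4).
daleld + ornnal + lunwyn -> nalwex (R1).
daleld + nalwex -> bryyor (R7).

Yes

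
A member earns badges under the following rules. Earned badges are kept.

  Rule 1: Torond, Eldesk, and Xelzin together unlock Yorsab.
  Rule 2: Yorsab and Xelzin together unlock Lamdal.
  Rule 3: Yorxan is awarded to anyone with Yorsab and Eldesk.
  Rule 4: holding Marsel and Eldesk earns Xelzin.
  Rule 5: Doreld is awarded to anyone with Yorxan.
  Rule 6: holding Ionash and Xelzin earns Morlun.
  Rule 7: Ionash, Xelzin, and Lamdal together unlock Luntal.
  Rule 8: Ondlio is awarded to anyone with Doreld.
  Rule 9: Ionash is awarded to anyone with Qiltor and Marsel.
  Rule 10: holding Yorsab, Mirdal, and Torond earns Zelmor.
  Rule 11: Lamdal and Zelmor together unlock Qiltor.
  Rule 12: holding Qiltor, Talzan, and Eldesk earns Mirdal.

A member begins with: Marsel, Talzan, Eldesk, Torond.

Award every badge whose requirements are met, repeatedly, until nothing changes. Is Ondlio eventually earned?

With Marsel and Eldesk, Xelzin is earned (Rule 4).
With Torond, Eldesk, and Xelzin, Yorsab is earned (Rule 1).
With Yorsab and Eldesk, Yorxan is earned (Rule 3).
With Yorxan, Doreld is earned (Rule 5).
With Doreld, Ondlio is earned (Rule 8).

Yes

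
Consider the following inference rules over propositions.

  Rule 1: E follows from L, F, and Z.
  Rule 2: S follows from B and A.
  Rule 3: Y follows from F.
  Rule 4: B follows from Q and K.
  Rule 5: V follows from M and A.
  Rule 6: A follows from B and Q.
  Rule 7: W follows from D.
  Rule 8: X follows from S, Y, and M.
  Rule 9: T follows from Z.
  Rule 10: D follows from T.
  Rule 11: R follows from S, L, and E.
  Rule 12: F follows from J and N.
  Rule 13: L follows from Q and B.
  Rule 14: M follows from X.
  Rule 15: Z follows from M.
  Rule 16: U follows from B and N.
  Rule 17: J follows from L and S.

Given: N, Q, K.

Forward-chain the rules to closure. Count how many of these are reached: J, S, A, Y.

Q and K hold, so B follows (Rule 4).
From B and Q, Rule 6 gives A.
From Q and B, Rule 13 gives L.
B and A hold, so S follows (Rule 2).
L and S hold, so J follows (Rule 17).
J and N hold, so F follows (Rule 12).
From F, Rule 3 gives Y.
J: reached.
S: reached.
A: reached.
Y: reached.
All 4 are reached.

4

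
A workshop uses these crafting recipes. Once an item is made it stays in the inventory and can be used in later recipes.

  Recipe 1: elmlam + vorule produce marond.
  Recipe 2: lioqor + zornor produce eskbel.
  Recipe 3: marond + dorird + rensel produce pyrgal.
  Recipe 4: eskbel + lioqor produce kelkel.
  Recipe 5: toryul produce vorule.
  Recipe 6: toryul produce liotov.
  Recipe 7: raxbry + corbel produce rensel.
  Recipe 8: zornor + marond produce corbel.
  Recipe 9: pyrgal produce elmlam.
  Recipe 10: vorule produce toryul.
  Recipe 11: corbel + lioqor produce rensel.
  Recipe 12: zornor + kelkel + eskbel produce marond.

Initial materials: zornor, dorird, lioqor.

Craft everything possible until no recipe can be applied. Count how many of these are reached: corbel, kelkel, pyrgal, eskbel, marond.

lioqor + zornor → eskbel (Recipe 2).
eskbel + lioqor → kelkel (Recipe 4).
zornor + kelkel + eskbel → marond (Recipe 12).
zornor + marond → corbel (Recipe 8).
corbel + lioqor → rensel (Recipe 11).
Using Recipe 3, marond, dorird, and rensel make pyrgal.
corbel: reached.
kelkel: reached.
pyrgal: reached.
eskbel: reached.
marond: reached.
All 5 are reached.

5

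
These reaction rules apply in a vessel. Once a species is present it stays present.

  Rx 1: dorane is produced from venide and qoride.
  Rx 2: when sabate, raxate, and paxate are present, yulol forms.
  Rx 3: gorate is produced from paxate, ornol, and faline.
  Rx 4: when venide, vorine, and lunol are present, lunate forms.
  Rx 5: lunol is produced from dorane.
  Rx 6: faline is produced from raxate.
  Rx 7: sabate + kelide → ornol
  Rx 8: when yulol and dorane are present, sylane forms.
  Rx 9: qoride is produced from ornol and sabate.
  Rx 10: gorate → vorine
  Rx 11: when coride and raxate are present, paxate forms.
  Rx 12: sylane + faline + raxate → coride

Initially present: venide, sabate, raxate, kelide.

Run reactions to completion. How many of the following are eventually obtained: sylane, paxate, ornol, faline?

raxate present → faline forms (Rx 6).
sabate and kelide present → ornol forms (Rx 7).
sylane would need yulol and dorane (Rx 8), but yulol never forms.
paxate would need coride and raxate (Rx 11), but coride never forms.
ornol: reached.
faline: reached.
Reached: ornol and faline — 2 of the 4.

2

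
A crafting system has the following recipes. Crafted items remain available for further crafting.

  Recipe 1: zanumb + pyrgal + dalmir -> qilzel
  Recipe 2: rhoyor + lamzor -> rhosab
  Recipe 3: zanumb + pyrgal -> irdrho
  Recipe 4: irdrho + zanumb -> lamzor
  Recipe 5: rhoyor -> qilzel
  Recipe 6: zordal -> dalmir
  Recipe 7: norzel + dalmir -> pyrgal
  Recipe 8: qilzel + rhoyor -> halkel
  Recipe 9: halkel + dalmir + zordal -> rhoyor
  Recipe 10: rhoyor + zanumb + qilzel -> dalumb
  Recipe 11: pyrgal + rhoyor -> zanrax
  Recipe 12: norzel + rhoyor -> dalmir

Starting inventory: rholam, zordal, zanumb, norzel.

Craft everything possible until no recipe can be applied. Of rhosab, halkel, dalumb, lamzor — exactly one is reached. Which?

lamzor

zordal -> dalmir (Recipe 6).
norzel + dalmir -> pyrgal (Recipe 7).
zanumb + pyrgal -> irdrho (Recipe 3).
irdrho + zanumb -> lamzor (Recipe 4).
rhosab would need rhoyor and lamzor (Recipe 2), but rhoyor is never obtained. dalumb would need rhoyor, zanumb, and qilzel (Recipe 10), but rhoyor is never obtained. halkel would need qilzel and rhoyor (Recipe 8), but rhoyor is never obtained.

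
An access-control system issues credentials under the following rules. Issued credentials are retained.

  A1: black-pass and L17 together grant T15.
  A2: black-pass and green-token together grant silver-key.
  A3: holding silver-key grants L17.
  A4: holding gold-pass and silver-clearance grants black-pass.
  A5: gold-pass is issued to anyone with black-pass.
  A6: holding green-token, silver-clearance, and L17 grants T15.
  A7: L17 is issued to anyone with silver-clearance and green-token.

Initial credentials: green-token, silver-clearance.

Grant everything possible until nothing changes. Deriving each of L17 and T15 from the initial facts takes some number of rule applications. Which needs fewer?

L17

L17: Holding silver-clearance and green-token grants L17 (A7). [1 rule application]
T15: Holding silver-clearance and green-token grants L17 (A7). Holding green-token, silver-clearance, and L17 grants T15 (A6). [2 rule applications]
L17 needs fewer.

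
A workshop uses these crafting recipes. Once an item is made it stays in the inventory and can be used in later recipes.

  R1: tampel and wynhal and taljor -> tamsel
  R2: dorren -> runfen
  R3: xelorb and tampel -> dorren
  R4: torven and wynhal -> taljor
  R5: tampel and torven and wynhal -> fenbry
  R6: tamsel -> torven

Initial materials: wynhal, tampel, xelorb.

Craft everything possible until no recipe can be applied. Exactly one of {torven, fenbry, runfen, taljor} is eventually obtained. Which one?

runfen

Using R3, xelorb and tampel make dorren.
dorren -> runfen (R2).
taljor would need torven and wynhal (R4), but torven is never obtained. torven would need tamsel (R6), but tamsel is never obtained. fenbry would need tampel, torven, and wynhal (R5), but torven is never obtained.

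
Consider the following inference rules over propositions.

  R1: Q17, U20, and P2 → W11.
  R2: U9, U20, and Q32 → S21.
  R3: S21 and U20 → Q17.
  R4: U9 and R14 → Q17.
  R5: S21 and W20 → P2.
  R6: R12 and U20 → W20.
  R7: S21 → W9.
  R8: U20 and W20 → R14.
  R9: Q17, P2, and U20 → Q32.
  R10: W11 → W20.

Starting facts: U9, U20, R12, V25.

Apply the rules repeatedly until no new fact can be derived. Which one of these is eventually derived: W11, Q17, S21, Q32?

R12 and U20 hold, so W20 follows (R6).
From U20 and W20, R8 gives R14.
U9 and R14 hold, so Q17 follows (R4).
W11 would need Q17, U20, and P2 (R1), but P2 is never established. Q32 would need Q17, P2, and U20 (R9), but P2 is never established. S21 would need U9, U20, and Q32 (R2), but Q32 is never established.

Q17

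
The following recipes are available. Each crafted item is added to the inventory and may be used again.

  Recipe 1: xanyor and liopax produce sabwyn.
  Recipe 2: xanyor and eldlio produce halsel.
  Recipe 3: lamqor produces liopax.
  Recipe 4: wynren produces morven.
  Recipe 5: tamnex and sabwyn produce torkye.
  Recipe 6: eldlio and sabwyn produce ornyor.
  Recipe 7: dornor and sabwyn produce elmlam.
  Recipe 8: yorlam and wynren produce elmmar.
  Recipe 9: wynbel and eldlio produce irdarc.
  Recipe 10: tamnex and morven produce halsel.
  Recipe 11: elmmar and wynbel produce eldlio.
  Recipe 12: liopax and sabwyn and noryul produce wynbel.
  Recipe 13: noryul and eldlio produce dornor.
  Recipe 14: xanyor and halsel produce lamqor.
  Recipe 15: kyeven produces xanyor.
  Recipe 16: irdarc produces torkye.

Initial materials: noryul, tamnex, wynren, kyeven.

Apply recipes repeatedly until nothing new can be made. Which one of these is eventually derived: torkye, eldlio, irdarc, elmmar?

torkye

wynren → morven (Recipe 4).
Using Recipe 15, kyeven makes xanyor.
Using Recipe 10, tamnex and morven make halsel.
xanyor and halsel → lamqor (Recipe 14).
lamqor → liopax (Recipe 3).
xanyor and liopax → sabwyn (Recipe 1).
tamnex and sabwyn → torkye (Recipe 5).
eldlio would need elmmar and wynbel (Recipe 11), but elmmar is never obtained. irdarc would need wynbel and eldlio (Recipe 9), but eldlio is never obtained. elmmar would need yorlam and wynren (Recipe 8), but yorlam is never obtained.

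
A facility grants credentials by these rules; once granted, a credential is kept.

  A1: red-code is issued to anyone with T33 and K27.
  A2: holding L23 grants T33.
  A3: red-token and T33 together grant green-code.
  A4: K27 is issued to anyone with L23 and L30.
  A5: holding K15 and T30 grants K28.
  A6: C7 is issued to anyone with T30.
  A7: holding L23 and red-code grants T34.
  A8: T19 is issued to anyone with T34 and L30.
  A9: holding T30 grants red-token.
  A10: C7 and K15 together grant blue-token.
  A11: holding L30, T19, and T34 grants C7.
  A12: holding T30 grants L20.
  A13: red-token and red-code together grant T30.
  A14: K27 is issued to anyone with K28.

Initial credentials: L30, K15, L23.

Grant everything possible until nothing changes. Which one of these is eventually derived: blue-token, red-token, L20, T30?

Holding L23 and L30 grants K27 (A4).
Holding L23 grants T33 (A2).
Holding T33 and K27 grants red-code (A1).
Holding L23 and red-code grants T34 (A7).
Holding T34 and L30 grants T19 (A8).
Holding L30, T19, and T34 grants C7 (A11).
Holding C7 and K15 grants blue-token (A10).
T30 would need red-token and red-code (A13), but red-token is never granted. L20 would need T30 (A12), but T30 is never granted. red-token would need T30 (A9), but T30 is never granted.

blue-token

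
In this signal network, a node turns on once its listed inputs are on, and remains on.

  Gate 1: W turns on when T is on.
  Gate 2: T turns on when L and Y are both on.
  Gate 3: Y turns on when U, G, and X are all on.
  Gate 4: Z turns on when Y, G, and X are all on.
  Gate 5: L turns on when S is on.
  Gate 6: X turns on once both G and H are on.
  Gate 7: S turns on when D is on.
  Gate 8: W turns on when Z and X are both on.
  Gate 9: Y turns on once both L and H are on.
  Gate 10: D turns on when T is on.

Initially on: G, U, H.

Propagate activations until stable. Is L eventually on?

No

L would need S (Gate 5), but S never turns on.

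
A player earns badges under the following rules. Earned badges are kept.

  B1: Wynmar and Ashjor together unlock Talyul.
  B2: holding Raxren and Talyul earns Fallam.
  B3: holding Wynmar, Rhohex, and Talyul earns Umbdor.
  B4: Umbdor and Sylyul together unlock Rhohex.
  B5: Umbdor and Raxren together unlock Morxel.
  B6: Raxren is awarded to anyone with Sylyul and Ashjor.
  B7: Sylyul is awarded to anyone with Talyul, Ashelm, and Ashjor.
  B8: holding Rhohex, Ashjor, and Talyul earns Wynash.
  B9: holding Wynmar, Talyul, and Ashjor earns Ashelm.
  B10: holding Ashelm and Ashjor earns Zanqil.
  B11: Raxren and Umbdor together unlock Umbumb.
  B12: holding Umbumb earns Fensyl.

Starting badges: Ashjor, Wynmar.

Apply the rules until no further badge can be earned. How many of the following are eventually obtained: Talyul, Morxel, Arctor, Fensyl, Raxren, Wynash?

With Wynmar and Ashjor, Talyul is earned (B1).
With Wynmar, Talyul, and Ashjor, Ashelm is earned (B9).
With Talyul, Ashelm, and Ashjor, Sylyul is earned (B7).
With Sylyul and Ashjor, Raxren is earned (B6).
Talyul: reached.
Morxel would need Umbdor and Raxren (B5), but Umbdor is never earned.
No rule produces Arctor, and it is not given.
Fensyl would need Umbumb (B12), but Umbumb is never earned.
Raxren: reached.
Wynash would need Rhohex, Ashjor, and Talyul (B8), but Rhohex is never earned.
Reached: Talyul and Raxren — 2 of the 6.

2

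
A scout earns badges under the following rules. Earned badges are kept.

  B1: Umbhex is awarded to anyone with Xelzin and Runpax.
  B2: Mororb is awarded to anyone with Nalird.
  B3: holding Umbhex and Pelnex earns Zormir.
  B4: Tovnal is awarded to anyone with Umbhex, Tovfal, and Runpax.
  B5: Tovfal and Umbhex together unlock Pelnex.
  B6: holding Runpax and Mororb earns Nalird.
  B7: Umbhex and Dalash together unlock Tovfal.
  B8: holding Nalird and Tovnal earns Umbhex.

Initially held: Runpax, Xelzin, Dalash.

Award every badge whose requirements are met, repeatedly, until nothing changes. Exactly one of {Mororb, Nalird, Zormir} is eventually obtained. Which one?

Zormir

With Xelzin and Runpax, Umbhex is earned (B1).
With Umbhex and Dalash, Tovfal is earned (B7).
With Tovfal and Umbhex, Pelnex is earned (B5).
With Umbhex and Pelnex, Zormir is earned (B3).
Mororb would need Nalird (B2), but Nalird is never earned. Nalird would need Runpax and Mororb (B6), but Mororb is never earned.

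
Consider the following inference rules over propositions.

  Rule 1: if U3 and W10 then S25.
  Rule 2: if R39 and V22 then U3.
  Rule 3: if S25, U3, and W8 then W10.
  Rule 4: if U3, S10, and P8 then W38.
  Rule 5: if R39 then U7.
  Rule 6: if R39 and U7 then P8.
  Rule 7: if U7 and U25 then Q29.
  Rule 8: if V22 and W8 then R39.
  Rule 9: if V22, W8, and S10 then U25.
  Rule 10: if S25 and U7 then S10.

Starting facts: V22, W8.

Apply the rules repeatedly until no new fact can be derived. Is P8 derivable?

V22 and W8 hold, so R39 follows (Rule 8).
From R39, Rule 5 gives U7.
From R39 and U7, Rule 6 gives P8.

Yes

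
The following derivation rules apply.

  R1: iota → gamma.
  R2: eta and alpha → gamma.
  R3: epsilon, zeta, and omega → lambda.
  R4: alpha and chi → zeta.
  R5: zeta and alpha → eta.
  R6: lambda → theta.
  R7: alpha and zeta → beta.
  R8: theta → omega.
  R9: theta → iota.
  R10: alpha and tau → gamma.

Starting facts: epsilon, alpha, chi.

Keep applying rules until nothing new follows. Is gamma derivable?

Yes

From alpha and chi, R4 gives zeta.
From zeta and alpha, R5 gives eta.
eta and alpha hold, so gamma follows (R2).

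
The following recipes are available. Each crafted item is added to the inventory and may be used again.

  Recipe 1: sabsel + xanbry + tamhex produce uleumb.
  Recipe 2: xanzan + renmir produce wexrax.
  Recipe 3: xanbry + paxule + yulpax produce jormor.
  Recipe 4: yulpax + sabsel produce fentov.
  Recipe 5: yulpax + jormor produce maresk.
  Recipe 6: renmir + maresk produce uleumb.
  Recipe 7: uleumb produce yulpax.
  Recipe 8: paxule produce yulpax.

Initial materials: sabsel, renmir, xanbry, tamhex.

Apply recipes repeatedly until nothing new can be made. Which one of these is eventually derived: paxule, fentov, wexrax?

fentov

sabsel + xanbry + tamhex → uleumb (Recipe 1).
Using Recipe 7, uleumb makes yulpax.
yulpax + sabsel → fentov (Recipe 4).
No rule produces paxule, and it is not given. wexrax would need xanzan and renmir (Recipe 2), but xanzan is never obtained.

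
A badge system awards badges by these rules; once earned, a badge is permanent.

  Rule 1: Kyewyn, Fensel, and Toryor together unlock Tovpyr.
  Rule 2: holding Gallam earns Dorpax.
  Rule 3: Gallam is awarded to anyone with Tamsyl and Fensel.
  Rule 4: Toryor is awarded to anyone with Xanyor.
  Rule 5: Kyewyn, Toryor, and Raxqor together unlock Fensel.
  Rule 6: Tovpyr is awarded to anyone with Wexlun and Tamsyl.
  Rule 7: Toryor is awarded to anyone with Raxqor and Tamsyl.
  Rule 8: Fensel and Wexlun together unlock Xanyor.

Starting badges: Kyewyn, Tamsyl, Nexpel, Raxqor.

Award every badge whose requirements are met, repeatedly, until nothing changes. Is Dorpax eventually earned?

Yes

With Raxqor and Tamsyl, Toryor is earned (Rule 7).
With Kyewyn, Toryor, and Raxqor, Fensel is earned (Rule 5).
With Tamsyl and Fensel, Gallam is earned (Rule 3).
With Gallam, Dorpax is earned (Rule 2).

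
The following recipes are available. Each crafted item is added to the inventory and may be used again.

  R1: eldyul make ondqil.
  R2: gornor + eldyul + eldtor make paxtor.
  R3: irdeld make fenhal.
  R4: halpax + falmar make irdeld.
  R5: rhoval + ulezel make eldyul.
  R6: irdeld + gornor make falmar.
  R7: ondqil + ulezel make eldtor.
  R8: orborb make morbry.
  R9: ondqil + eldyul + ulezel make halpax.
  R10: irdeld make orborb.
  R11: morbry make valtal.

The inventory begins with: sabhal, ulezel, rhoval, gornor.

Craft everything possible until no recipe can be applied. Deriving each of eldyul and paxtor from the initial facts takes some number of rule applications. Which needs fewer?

eldyul: rhoval + ulezel → eldyul (R5). [1 rule application]
paxtor: rhoval + ulezel → eldyul (R5). Using R1, eldyul makes ondqil. ondqil + ulezel → eldtor (R7). Using R2, gornor, eldyul, and eldtor make paxtor. [4 rule applications]
eldyul needs fewer.

eldyul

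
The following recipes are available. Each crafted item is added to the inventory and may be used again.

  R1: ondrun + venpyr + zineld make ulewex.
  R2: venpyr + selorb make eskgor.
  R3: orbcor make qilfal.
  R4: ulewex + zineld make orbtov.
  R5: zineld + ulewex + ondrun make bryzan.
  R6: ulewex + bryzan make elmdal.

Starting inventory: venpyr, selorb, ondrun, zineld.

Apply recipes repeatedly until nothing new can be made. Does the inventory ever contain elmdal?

Using R1, ondrun, venpyr, and zineld make ulewex.
Using R5, zineld, ulewex, and ondrun make bryzan.
ulewex + bryzan → elmdal (R6).

Yes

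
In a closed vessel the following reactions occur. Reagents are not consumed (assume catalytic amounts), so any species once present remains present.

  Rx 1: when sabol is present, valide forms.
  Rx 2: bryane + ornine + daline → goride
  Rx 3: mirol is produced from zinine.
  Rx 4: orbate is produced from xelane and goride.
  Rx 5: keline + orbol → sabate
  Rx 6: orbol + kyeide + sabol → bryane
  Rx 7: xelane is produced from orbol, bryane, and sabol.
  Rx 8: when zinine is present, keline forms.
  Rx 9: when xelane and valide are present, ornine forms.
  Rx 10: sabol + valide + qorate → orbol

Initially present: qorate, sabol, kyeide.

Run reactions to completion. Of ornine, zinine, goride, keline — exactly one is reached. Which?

ornine

sabol present → valide forms (Rx 1).
sabol, valide, and qorate present → orbol forms (Rx 10).
orbol, kyeide, and sabol present → bryane forms (Rx 6).
orbol, bryane, and sabol present → xelane forms (Rx 7).
xelane and valide present → ornine forms (Rx 9).
goride would need bryane, ornine, and daline (Rx 2), but daline never forms. keline would need zinine (Rx 8), but zinine never forms. No rule produces zinine, and it is not given.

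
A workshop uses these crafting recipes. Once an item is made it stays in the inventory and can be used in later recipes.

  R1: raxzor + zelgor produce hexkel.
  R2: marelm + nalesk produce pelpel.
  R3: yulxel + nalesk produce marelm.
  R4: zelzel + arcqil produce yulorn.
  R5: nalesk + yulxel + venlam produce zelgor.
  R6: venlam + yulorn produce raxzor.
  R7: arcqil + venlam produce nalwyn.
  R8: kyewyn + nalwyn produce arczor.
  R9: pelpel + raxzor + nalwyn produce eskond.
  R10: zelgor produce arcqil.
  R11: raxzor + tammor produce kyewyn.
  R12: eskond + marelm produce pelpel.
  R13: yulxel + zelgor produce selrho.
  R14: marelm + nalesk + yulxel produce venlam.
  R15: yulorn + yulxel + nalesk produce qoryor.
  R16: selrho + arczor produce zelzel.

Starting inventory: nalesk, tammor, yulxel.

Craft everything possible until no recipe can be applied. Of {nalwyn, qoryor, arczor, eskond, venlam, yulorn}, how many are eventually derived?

2

yulxel + nalesk → marelm (R3).
Using R14, marelm, nalesk, and yulxel make venlam.
nalesk + yulxel + venlam → zelgor (R5).
Using R10, zelgor makes arcqil.
Using R7, arcqil and venlam make nalwyn.
nalwyn: reached.
qoryor would need yulorn, yulxel, and nalesk (R15), but yulorn is never obtained.
arczor would need kyewyn and nalwyn (R8), but kyewyn is never obtained.
eskond would need pelpel, raxzor, and nalwyn (R9), but raxzor is never obtained.
venlam: reached.
yulorn would need zelzel and arcqil (R4), but zelzel is never obtained.
Reached: nalwyn and venlam — 2 of the 6.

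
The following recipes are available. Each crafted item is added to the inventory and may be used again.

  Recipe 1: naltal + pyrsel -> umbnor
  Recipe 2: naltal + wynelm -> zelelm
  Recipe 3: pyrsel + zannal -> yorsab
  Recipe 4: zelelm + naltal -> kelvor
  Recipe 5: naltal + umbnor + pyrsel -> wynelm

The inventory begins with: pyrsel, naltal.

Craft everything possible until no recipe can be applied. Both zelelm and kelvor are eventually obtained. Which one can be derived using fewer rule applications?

zelelm: naltal + pyrsel -> umbnor (Recipe 1). naltal + umbnor + pyrsel -> wynelm (Recipe 5). Using Recipe 2, naltal and wynelm make zelelm. [3 rule applications]
kelvor: Using Recipe 1, naltal and pyrsel make umbnor. naltal + umbnor + pyrsel -> wynelm (Recipe 5). naltal + wynelm -> zelelm (Recipe 2). zelelm + naltal -> kelvor (Recipe 4). [4 rule applications]
zelelm needs fewer.

zelelm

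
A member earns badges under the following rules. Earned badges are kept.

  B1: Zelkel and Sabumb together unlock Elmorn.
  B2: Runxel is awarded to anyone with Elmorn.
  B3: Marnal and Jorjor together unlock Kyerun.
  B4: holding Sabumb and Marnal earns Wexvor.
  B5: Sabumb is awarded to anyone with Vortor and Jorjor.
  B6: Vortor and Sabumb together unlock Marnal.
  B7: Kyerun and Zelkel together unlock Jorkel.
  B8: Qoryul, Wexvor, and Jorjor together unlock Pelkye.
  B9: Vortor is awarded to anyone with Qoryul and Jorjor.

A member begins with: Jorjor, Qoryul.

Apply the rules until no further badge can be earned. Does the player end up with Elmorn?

No

Elmorn would need Zelkel and Sabumb (B1), but Zelkel is never earned.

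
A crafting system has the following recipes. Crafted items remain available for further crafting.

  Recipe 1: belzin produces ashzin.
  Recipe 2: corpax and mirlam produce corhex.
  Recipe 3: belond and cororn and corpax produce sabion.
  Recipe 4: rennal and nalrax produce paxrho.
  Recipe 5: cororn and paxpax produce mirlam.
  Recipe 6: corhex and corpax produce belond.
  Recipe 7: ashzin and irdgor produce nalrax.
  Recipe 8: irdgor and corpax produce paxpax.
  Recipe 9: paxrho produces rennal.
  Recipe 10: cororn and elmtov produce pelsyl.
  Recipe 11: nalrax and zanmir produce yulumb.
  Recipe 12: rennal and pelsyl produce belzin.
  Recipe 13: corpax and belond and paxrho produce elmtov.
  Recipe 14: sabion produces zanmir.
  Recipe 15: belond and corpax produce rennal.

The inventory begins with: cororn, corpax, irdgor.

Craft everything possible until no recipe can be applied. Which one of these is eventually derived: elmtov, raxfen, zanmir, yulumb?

irdgor and corpax → paxpax (Recipe 8).
cororn and paxpax → mirlam (Recipe 5).
Using Recipe 2, corpax and mirlam make corhex.
Using Recipe 6, corhex and corpax make belond.
Using Recipe 3, belond, cororn, and corpax make sabion.
Using Recipe 14, sabion makes zanmir.
elmtov would need corpax, belond, and paxrho (Recipe 13), but paxrho is never obtained. No rule produces raxfen, and it is not given. yulumb would need nalrax and zanmir (Recipe 11), but nalrax is never obtained.

zanmir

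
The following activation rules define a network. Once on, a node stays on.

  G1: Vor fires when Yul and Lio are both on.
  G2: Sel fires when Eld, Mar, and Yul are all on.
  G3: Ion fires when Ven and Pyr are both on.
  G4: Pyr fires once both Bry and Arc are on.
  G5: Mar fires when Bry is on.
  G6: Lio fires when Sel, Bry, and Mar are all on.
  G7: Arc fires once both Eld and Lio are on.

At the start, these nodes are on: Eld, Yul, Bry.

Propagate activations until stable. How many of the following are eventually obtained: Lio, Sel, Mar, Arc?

4

G5: Bry on → Mar on.
Eld, Mar, and Yul are on, so Sel fires (G2).
G6: Sel, Bry, and Mar on → Lio on.
Eld and Lio are on, so Arc fires (G7).
Lio: reached.
Sel: reached.
Mar: reached.
Arc: reached.
All 4 are reached.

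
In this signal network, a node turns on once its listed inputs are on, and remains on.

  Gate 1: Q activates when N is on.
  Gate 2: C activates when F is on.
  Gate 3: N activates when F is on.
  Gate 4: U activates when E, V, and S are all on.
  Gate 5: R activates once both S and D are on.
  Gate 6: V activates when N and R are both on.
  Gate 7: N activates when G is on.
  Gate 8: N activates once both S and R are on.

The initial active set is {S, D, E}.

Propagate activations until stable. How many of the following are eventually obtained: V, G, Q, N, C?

Gate 5: S and D on → R on.
S and R are on, so N activates (Gate 8).
Gate 1: N on → Q on.
N and R are on, so V activates (Gate 6).
V: reached.
No rule produces G, and it is not given.
Q: reached.
N: reached.
C would need F (Gate 2), but F never turns on.
Reached: V, Q, and N — 3 of the 5.

3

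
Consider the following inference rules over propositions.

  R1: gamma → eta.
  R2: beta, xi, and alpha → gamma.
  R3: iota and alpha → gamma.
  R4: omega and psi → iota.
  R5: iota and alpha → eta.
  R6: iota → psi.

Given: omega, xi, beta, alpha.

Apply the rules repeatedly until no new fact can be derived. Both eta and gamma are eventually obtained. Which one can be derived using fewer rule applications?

gamma

gamma: From beta, xi, and alpha, R2 gives gamma. [1 rule application]
eta: From beta, xi, and alpha, R2 gives gamma. From gamma, R1 gives eta. [2 rule applications]
gamma needs fewer.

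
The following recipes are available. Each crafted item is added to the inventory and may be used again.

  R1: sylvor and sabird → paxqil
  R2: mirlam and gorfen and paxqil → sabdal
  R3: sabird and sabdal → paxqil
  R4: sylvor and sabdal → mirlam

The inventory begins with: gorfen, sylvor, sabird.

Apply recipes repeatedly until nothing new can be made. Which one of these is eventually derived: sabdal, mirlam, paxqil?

Using R1, sylvor and sabird make paxqil.
sabdal would need mirlam, gorfen, and paxqil (R2), but mirlam is never obtained. mirlam would need sylvor and sabdal (R4), but sabdal is never obtained.

paxqil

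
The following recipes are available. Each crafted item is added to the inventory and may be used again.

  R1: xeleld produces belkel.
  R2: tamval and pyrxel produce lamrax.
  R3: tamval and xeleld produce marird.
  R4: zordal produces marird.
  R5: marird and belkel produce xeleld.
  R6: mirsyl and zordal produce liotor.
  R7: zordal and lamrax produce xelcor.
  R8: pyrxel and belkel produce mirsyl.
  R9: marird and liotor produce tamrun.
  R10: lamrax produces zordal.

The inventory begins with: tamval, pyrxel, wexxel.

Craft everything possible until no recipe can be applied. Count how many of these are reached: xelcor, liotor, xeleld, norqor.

1

Using R2, tamval and pyrxel make lamrax.
lamrax → zordal (R10).
Using R7, zordal and lamrax make xelcor.
xelcor: reached.
liotor would need mirsyl and zordal (R6), but mirsyl is never obtained.
xeleld would need marird and belkel (R5), but belkel is never obtained.
No rule produces norqor, and it is not given.
Reached: xelcor — 1 of the 4.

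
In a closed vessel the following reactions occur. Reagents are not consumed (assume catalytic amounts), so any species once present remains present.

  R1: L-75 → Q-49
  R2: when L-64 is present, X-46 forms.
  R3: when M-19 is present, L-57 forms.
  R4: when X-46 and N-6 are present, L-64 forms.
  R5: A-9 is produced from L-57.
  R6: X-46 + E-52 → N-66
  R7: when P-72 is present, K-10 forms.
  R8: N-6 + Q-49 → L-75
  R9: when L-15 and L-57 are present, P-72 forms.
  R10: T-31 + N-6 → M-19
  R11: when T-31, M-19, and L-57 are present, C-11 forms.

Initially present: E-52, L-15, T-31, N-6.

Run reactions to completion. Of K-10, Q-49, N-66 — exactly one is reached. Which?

K-10

T-31 and N-6 present → M-19 forms (R10).
M-19 present → L-57 forms (R3).
L-15 and L-57 present → P-72 forms (R9).
P-72 present → K-10 forms (R7).
N-66 would need X-46 and E-52 (R6), but X-46 never forms. Q-49 would need L-75 (R1), but L-75 never forms.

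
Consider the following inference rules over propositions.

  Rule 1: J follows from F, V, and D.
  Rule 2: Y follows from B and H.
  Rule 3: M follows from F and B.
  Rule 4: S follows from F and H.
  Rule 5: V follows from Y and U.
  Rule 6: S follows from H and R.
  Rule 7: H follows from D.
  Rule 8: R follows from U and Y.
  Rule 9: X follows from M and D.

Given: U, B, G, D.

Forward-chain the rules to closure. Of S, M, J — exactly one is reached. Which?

S

D holds, so H follows (Rule 7).
B and H hold, so Y follows (Rule 2).
From U and Y, Rule 8 gives R.
From H and R, Rule 6 gives S.
J would need F, V, and D (Rule 1), but F is never established. M would need F and B (Rule 3), but F is never established.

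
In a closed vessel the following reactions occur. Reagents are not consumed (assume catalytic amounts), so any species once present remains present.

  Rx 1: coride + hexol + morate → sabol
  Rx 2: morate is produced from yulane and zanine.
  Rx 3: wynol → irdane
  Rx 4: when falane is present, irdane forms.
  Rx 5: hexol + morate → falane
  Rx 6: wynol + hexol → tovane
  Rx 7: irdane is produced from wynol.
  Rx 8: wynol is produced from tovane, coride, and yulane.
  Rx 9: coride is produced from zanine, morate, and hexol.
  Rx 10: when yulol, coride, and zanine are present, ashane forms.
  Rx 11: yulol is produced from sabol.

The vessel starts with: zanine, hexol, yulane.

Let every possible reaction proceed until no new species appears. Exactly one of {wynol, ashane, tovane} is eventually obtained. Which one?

yulane and zanine present → morate forms (Rx 2).
zanine, morate, and hexol present → coride forms (Rx 9).
coride, hexol, and morate present → sabol forms (Rx 1).
sabol present → yulol forms (Rx 11).
yulol, coride, and zanine present → ashane forms (Rx 10).
wynol would need tovane, coride, and yulane (Rx 8), but tovane never forms. tovane would need wynol and hexol (Rx 6), but wynol never forms.

ashane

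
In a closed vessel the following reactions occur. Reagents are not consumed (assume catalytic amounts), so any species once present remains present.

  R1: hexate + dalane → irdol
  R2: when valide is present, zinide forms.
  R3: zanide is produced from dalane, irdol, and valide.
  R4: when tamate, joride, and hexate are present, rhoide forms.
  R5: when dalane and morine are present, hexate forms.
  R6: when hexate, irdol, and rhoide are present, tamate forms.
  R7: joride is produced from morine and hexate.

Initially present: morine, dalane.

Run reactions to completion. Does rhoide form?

rhoide would need tamate, joride, and hexate (R4), but tamate never forms.

No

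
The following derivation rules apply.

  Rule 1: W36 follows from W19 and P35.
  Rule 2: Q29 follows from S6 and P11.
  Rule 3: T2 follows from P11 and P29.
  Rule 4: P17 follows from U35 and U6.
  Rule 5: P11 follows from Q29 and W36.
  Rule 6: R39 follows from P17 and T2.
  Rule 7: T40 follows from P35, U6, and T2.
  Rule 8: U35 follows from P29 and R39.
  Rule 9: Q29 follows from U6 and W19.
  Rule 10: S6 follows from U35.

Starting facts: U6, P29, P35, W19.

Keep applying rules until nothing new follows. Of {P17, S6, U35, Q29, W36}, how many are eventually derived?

2

From W19 and P35, Rule 1 gives W36.
From U6 and W19, Rule 9 gives Q29.
P17 would need U35 and U6 (Rule 4), but U35 is never established.
S6 would need U35 (Rule 10), but U35 is never established.
U35 would need P29 and R39 (Rule 8), but R39 is never established.
Q29: reached.
W36: reached.
Reached: Q29 and W36 — 2 of the 5.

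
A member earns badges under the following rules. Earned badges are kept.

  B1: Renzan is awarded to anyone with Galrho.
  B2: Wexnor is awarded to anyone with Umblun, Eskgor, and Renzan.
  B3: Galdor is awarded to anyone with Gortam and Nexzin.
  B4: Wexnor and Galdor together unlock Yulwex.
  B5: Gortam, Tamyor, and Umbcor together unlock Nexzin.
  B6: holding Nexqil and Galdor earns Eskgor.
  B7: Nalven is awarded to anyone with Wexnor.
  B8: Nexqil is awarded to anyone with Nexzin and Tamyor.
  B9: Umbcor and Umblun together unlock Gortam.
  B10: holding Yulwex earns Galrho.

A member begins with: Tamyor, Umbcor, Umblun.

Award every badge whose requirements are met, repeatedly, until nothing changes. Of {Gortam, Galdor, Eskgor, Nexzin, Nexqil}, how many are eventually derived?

With Umbcor and Umblun, Gortam is earned (B9).
With Gortam, Tamyor, and Umbcor, Nexzin is earned (B5).
With Gortam and Nexzin, Galdor is earned (B3).
With Nexzin and Tamyor, Nexqil is earned (B8).
With Nexqil and Galdor, Eskgor is earned (B6).
Gortam: reached.
Galdor: reached.
Eskgor: reached.
Nexzin: reached.
Nexqil: reached.
All 5 are reached.

5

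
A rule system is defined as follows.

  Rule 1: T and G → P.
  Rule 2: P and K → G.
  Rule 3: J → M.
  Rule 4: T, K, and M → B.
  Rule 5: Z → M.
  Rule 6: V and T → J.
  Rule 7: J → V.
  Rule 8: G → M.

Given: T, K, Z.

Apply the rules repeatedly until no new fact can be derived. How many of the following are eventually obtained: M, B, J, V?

From Z, Rule 5 gives M.
T, K, and M hold, so B follows (Rule 4).
M: reached.
B: reached.
J would need V and T (Rule 6), but V is never established.
V would need J (Rule 7), but J is never established.
Reached: M and B — 2 of the 4.

2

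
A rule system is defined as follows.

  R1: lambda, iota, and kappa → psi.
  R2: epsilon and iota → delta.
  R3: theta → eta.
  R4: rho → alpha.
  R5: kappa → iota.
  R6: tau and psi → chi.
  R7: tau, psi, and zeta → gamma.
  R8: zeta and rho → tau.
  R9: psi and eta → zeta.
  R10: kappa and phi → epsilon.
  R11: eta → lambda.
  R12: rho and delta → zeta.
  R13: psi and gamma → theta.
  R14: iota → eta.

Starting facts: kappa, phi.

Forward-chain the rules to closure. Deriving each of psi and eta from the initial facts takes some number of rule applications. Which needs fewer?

eta

eta: kappa holds, so iota follows (R5). From iota, R14 gives eta. [2 rule applications]
psi: kappa holds, so iota follows (R5). From iota, R14 gives eta. From eta, R11 gives lambda. From lambda, iota, and kappa, R1 gives psi. [4 rule applications]
eta needs fewer.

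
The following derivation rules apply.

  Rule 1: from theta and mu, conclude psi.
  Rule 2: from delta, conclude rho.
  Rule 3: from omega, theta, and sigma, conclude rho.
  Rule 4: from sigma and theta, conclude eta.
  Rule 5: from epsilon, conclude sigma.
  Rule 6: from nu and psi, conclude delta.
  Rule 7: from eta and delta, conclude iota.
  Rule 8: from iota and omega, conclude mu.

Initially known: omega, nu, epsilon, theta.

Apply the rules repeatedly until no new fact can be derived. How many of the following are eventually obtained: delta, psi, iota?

0

delta would need nu and psi (Rule 6), but psi is never established.
psi would need theta and mu (Rule 1), but mu is never established.
iota would need eta and delta (Rule 7), but delta is never established.
None of the 3 are reached.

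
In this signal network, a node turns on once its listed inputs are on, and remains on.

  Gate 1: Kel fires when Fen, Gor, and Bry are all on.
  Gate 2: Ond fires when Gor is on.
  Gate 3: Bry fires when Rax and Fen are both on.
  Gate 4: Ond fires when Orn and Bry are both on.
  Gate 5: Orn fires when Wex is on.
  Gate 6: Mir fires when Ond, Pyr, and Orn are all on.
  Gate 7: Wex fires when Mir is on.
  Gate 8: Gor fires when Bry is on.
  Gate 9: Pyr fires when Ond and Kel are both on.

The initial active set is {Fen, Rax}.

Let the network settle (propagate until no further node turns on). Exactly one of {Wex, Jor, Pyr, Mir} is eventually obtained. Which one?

Rax and Fen are on, so Bry fires (Gate 3).
Bry is on, so Gor fires (Gate 8).
Gate 2: Gor on → Ond on.
Gate 1: Fen, Gor, and Bry on → Kel on.
Ond and Kel are on, so Pyr fires (Gate 9).
Wex would need Mir (Gate 7), but Mir never turns on. Mir would need Ond, Pyr, and Orn (Gate 6), but Orn never turns on. No rule produces Jor, and it is not given.

Pyr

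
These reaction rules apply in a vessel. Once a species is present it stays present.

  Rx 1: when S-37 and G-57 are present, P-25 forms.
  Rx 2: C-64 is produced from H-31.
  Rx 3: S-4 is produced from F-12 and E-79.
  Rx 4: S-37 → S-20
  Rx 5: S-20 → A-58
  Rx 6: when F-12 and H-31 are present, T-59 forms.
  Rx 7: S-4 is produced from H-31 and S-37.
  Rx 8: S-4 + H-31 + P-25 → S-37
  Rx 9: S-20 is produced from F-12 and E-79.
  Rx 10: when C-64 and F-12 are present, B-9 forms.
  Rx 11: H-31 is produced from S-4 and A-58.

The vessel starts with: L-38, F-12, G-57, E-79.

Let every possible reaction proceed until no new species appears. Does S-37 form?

S-37 would need S-4, H-31, and P-25 (Rx 8), but P-25 never forms.

No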